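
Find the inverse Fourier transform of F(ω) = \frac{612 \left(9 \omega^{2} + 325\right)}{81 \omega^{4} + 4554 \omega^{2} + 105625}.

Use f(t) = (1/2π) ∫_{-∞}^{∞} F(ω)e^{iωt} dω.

f(t) = 6 e^{- \frac{17 \left|{t}\right|}{3}} \cos{\left(2 \left|{t}\right| \right)}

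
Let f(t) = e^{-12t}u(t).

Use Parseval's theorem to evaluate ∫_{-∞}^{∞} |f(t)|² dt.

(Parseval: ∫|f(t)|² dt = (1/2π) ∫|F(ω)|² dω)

∫|f(t)|² dt = \frac{1}{24}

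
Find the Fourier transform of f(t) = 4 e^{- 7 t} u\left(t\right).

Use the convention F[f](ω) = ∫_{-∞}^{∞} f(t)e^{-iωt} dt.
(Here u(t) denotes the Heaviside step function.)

F(ω) = \frac{4}{i \omega + 7}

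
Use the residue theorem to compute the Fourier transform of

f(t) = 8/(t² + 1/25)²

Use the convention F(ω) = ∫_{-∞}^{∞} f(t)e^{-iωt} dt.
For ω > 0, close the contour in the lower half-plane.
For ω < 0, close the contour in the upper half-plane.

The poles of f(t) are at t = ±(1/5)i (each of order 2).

Let g(z) = f(z)e^{-iωz}; for large |z| the factor e^{-iωz} decays in the lower half-plane when ω > 0 and in the upper half-plane when ω < 0.

Case ω > 0 (lower half-plane, clockwise contour ⇒ F(ω) = -2πi·ΣRes):
  Res_{z = - \frac{i}{5}} g(z) = 50 i \left(\omega + 5\right) e^{- \frac{\omega}{5}} (pole of order 2)
  F(ω) = -2πi·ΣRes = 100 \pi \left(\omega + 5\right) e^{- \frac{\omega}{5}}

Case ω < 0 (upper half-plane, counterclockwise contour ⇒ F(ω) = +2πi·ΣRes):
  Res_{z = \frac{i}{5}} g(z) = 50 i \left(\omega - 5\right) e^{\frac{\omega}{5}} (pole of order 2)
  F(ω) = 2πi·ΣRes = 100 \pi \left(5 - \omega\right) e^{\frac{\omega}{5}}

Both cases combine into a single formula in |ω|:

F(ω) = 100 \pi \left(\left|{\omega}\right| + 5\right) e^{- \frac{\left|{\omega}\right|}{5}}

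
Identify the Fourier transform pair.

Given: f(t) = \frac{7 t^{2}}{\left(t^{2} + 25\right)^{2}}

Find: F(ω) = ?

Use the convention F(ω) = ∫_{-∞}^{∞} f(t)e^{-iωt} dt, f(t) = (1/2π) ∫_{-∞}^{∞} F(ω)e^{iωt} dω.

F(ω) = \frac{7 \pi \left(1 - 5 \left|{\omega}\right|\right) e^{- 5 \left|{\omega}\right|}}{10}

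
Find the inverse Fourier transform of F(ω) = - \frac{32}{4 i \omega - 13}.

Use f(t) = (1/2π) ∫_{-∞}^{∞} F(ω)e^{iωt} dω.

f(t) = 8 e^{\frac{13 t}{4}} u\left(- t\right)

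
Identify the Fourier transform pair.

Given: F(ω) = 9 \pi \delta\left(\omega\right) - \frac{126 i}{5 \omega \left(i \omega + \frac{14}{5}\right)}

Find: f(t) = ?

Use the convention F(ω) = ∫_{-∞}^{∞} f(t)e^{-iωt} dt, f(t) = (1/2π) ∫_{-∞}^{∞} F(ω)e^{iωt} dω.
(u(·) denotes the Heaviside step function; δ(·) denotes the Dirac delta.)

f(t) = 9 \left(1 - e^{- \frac{14 t}{5}}\right) u\left(t\right)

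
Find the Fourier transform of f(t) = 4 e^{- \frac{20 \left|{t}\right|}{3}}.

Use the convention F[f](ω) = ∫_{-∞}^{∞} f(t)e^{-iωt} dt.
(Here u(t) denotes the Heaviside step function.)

F(ω) = \frac{480}{9 \omega^{2} + 400}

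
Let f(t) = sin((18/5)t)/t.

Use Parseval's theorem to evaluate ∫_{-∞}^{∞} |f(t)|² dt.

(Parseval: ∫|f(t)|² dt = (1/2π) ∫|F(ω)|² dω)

∫|f(t)|² dt = \frac{18 \pi}{5}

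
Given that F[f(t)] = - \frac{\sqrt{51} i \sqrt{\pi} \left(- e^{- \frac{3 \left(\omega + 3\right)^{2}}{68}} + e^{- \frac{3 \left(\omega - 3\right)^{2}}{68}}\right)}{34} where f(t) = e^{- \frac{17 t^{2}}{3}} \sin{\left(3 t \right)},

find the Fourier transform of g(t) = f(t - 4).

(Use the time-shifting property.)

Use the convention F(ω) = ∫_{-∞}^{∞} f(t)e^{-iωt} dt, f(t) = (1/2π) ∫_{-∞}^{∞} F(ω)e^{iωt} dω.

F[g](ω) = \frac{\sqrt{51} i \sqrt{\pi} \left(1 - e^{\frac{9 \omega}{17}}\right) e^{- \frac{3 \omega^{2}}{68} - \frac{9 \omega}{34} - 4 i \omega - \frac{27}{68}}}{34}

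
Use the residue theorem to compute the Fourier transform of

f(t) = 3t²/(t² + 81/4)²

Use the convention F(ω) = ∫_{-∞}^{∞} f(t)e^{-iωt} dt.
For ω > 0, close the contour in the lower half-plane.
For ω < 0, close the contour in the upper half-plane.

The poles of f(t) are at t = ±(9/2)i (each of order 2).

Let g(z) = f(z)e^{-iωz}; for large |z| the factor e^{-iωz} decays in the lower half-plane when ω > 0 and in the upper half-plane when ω < 0.

Case ω > 0 (lower half-plane, clockwise contour ⇒ F(ω) = -2πi·ΣRes):
  Res_{z = - \frac{9 i}{2}} g(z) = \frac{i \left(2 - 9 \omega\right) e^{- \frac{9 \omega}{2}}}{12} (pole of order 2)
  F(ω) = -2πi·ΣRes = \frac{\pi \left(2 - 9 \omega\right) e^{- \frac{9 \omega}{2}}}{6}

Case ω < 0 (upper half-plane, counterclockwise contour ⇒ F(ω) = +2πi·ΣRes):
  Res_{z = \frac{9 i}{2}} g(z) = \frac{i \left(- 9 \omega - 2\right) e^{\frac{9 \omega}{2}}}{12} (pole of order 2)
  F(ω) = 2πi·ΣRes = \frac{\pi \left(9 \omega + 2\right) e^{\frac{9 \omega}{2}}}{6}

Both cases combine into a single formula in |ω|:

F(ω) = \frac{\pi \left(2 - 9 \left|{\omega}\right|\right) e^{- \frac{9 \left|{\omega}\right|}{2}}}{6}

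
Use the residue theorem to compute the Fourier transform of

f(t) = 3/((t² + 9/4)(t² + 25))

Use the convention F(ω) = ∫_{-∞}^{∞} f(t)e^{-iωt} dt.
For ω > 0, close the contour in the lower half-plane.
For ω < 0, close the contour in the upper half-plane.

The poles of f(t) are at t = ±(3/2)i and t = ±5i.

Let g(z) = f(z)e^{-iωz}; for large |z| the factor e^{-iωz} decays in the lower half-plane when ω > 0 and in the upper half-plane when ω < 0.

Case ω > 0 (lower half-plane, clockwise contour ⇒ F(ω) = -2πi·ΣRes):
  Res_{z = - \frac{3 i}{2}} g(z) = \frac{4 i e^{- \frac{3 \omega}{2}}}{91}
  Res_{z = - 5 i} g(z) = - \frac{6 i e^{- 5 \omega}}{455}
  F(ω) = -2πi·ΣRes = - \frac{12 \pi e^{- 5 \omega}}{455} + \frac{8 \pi e^{- \frac{3 \omega}{2}}}{91}

Case ω < 0 (upper half-plane, counterclockwise contour ⇒ F(ω) = +2πi·ΣRes):
  Res_{z = \frac{3 i}{2}} g(z) = - \frac{4 i e^{\frac{3 \omega}{2}}}{91}
  Res_{z = 5 i} g(z) = \frac{6 i e^{5 \omega}}{455}
  F(ω) = 2πi·ΣRes = \frac{4 \pi \left(10 e^{\frac{3 \omega}{2}} - 3 e^{5 \omega}\right)}{455}

Both cases combine into a single formula in |ω|:

F(ω) = - \frac{12 \pi e^{- 5 \left|{\omega}\right|}}{455} + \frac{8 \pi e^{- \frac{3 \left|{\omega}\right|}{2}}}{91}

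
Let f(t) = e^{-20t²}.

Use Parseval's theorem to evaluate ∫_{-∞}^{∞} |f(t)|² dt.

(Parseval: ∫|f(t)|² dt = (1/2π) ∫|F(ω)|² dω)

∫|f(t)|² dt = \frac{\sqrt{10} \sqrt{\pi}}{20}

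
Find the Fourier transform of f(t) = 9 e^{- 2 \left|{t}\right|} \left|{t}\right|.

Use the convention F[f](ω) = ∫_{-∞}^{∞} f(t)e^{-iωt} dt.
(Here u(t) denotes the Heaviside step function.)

F(ω) = \frac{18 \left(4 - \omega^{2}\right)}{\left(\omega^{2} + 4\right)^{2}}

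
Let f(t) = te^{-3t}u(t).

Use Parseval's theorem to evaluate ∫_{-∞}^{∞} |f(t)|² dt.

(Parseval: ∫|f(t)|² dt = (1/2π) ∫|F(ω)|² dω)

∫|f(t)|² dt = \frac{1}{108}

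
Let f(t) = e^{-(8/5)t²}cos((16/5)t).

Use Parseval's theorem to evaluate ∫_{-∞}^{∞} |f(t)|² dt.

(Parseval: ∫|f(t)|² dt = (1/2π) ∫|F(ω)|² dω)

∫|f(t)|² dt = \frac{\sqrt{5} \sqrt{\pi} \left(1 + e^{\frac{16}{5}}\right)}{8 e^{\frac{16}{5}}}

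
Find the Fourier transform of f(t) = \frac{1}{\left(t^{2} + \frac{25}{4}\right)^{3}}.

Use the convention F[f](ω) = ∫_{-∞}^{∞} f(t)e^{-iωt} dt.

F(ω) = \frac{\pi \left(25 \omega^{2} + 30 \left|{\omega}\right| + 12\right) e^{- \frac{5 \left|{\omega}\right|}{2}}}{3125}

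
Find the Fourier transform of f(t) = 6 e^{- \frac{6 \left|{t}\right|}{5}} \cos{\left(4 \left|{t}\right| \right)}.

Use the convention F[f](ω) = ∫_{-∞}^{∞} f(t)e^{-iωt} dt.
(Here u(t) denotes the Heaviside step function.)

F(ω) = \frac{360 \left(25 \omega^{2} + 436\right)}{625 \omega^{4} - 18200 \omega^{2} + 190096}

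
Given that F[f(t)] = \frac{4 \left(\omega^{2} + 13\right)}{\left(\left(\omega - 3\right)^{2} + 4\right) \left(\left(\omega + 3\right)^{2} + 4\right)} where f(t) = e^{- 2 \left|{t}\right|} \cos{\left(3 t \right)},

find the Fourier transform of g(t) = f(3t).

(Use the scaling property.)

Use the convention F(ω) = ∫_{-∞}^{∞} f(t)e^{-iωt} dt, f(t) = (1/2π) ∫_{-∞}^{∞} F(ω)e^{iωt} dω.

F[g](ω) = \frac{12 \left(\omega^{2} + 117\right)}{\omega^{4} - 90 \omega^{2} + 13689}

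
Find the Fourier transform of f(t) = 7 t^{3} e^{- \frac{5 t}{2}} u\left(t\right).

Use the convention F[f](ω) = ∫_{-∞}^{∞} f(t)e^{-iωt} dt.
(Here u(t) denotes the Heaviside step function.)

F(ω) = \frac{672}{\left(2 i \omega + 5\right)^{4}}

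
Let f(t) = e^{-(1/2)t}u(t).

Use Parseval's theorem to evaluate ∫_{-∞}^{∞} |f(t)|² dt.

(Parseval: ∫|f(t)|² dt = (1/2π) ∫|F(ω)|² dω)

∫|f(t)|² dt = 1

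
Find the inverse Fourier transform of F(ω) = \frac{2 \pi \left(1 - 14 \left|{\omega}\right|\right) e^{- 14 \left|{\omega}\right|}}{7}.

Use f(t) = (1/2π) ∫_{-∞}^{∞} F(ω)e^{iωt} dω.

f(t) = \frac{8 t^{2}}{\left(t^{2} + 196\right)^{2}}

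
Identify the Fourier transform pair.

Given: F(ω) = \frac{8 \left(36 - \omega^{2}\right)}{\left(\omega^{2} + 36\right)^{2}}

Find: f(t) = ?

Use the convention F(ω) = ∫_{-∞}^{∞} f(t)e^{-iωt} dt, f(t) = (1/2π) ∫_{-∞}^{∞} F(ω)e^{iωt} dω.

f(t) = 4 e^{- 6 \left|{t}\right|} \left|{t}\right|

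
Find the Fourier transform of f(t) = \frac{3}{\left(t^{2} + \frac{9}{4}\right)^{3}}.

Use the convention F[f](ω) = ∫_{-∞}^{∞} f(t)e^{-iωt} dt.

F(ω) = \frac{\pi \left(3 \omega^{2} + 6 \left|{\omega}\right| + 4\right) e^{- \frac{3 \left|{\omega}\right|}{2}}}{27}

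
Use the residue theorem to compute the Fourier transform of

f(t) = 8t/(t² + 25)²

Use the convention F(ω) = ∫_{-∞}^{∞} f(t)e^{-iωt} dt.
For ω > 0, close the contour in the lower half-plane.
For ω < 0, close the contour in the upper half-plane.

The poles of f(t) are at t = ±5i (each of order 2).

Let g(z) = f(z)e^{-iωz}; for large |z| the factor e^{-iωz} decays in the lower half-plane when ω > 0 and in the upper half-plane when ω < 0.

Case ω > 0 (lower half-plane, clockwise contour ⇒ F(ω) = -2πi·ΣRes):
  Res_{z = - 5 i} g(z) = \frac{2 \omega e^{- 5 \omega}}{5} (pole of order 2)
  F(ω) = -2πi·ΣRes = - \frac{4 i \pi \omega e^{- 5 \omega}}{5}

Case ω < 0 (upper half-plane, counterclockwise contour ⇒ F(ω) = +2πi·ΣRes):
  Res_{z = 5 i} g(z) = - \frac{2 \omega e^{5 \omega}}{5} (pole of order 2)
  F(ω) = 2πi·ΣRes = - \frac{4 i \pi \omega e^{5 \omega}}{5}

Both cases combine into a single formula in |ω|:

F(ω) = - \frac{4 i \pi \omega e^{- 5 \left|{\omega}\right|}}{5}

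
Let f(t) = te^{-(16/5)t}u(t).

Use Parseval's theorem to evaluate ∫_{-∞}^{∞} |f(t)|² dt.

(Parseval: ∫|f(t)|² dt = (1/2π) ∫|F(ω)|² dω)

∫|f(t)|² dt = \frac{125}{16384}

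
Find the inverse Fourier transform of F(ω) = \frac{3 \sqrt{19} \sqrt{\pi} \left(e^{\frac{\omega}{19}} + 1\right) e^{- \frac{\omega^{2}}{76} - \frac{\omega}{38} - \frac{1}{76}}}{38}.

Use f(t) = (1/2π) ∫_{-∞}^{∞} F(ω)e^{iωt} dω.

f(t) = 3 e^{- 19 t^{2}} \cos{\left(t \right)}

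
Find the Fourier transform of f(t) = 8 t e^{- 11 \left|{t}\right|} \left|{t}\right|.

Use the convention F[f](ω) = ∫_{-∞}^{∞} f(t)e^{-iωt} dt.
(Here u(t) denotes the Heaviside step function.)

F(ω) = \frac{32 i \omega \left(\omega^{2} - 363\right)}{\left(\omega^{2} + 121\right)^{3}}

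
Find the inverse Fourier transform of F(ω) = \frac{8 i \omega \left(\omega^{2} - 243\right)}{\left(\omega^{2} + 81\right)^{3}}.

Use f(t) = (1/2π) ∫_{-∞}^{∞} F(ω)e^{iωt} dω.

f(t) = 2 t e^{- 9 \left|{t}\right|} \left|{t}\right|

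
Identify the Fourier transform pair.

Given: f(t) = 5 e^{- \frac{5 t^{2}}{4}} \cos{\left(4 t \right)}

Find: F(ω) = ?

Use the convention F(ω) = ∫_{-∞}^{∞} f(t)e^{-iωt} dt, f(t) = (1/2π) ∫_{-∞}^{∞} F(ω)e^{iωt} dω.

F(ω) = \sqrt{5} \sqrt{\pi} \left(e^{\frac{16 \omega}{5}} + 1\right) e^{- \frac{\omega^{2}}{5} - \frac{8 \omega}{5} - \frac{16}{5}}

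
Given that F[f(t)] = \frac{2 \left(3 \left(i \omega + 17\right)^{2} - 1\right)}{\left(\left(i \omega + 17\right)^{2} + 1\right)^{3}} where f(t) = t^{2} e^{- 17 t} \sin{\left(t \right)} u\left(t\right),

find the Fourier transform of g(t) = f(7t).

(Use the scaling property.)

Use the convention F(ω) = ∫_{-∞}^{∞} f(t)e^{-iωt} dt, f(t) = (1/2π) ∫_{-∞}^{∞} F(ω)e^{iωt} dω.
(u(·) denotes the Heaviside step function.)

F[g](ω) = \frac{686 \left(3 \left(i \omega + 119\right)^{2} - 49\right)}{\left(\left(i \omega + 119\right)^{2} + 49\right)^{3}}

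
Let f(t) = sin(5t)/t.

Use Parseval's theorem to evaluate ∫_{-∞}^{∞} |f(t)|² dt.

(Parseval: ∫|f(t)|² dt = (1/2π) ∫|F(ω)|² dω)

∫|f(t)|² dt = 5 \pi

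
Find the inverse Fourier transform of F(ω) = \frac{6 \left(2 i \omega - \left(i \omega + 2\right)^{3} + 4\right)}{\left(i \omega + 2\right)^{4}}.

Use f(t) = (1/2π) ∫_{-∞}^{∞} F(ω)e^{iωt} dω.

f(t) = 6 \left(t^{2} - 1\right) e^{- 2 t} u\left(t\right)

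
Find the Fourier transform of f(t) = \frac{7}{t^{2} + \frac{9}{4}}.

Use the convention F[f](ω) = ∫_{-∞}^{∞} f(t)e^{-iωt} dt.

F(ω) = \frac{14 \pi e^{- \frac{3 \left|{\omega}\right|}{2}}}{3}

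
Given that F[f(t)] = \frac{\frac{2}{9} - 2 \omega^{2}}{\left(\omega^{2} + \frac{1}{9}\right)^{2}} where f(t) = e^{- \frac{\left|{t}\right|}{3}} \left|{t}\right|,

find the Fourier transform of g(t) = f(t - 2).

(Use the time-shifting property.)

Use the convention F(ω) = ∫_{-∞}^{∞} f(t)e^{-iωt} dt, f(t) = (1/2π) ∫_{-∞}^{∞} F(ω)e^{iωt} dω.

F[g](ω) = \frac{18 \left(1 - 9 \omega^{2}\right) e^{- 2 i \omega}}{\left(9 \omega^{2} + 1\right)^{2}}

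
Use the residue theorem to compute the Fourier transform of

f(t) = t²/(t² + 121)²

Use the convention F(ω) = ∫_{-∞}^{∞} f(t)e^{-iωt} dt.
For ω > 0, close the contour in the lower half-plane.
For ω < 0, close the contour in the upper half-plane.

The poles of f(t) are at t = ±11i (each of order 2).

Let g(z) = f(z)e^{-iωz}; for large |z| the factor e^{-iωz} decays in the lower half-plane when ω > 0 and in the upper half-plane when ω < 0.

Case ω > 0 (lower half-plane, clockwise contour ⇒ F(ω) = -2πi·ΣRes):
  Res_{z = - 11 i} g(z) = \frac{i \left(1 - 11 \omega\right) e^{- 11 \omega}}{44} (pole of order 2)
  F(ω) = -2πi·ΣRes = \frac{\pi \left(1 - 11 \omega\right) e^{- 11 \omega}}{22}

Case ω < 0 (upper half-plane, counterclockwise contour ⇒ F(ω) = +2πi·ΣRes):
  Res_{z = 11 i} g(z) = \frac{i \left(- 11 \omega - 1\right) e^{11 \omega}}{44} (pole of order 2)
  F(ω) = 2πi·ΣRes = \frac{\pi \left(11 \omega + 1\right) e^{11 \omega}}{22}

Both cases combine into a single formula in |ω|:

F(ω) = \frac{\pi \left(1 - 11 \left|{\omega}\right|\right) e^{- 11 \left|{\omega}\right|}}{22}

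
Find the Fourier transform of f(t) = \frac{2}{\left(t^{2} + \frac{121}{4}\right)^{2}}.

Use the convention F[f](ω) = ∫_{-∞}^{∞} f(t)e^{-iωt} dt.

F(ω) = \frac{4 \pi \left(11 \left|{\omega}\right| + 2\right) e^{- \frac{11 \left|{\omega}\right|}{2}}}{1331}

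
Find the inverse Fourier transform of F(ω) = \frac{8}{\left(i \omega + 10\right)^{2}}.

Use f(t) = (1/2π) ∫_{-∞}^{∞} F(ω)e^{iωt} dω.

f(t) = 8 t e^{- 10 t} u\left(t\right)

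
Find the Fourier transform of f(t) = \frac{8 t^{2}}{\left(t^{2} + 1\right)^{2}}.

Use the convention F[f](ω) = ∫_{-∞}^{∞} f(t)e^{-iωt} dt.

F(ω) = 4 \pi \left(1 - \left|{\omega}\right|\right) e^{- \left|{\omega}\right|}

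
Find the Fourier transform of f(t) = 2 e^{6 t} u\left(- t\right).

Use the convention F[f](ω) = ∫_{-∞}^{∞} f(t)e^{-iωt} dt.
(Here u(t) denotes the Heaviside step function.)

F(ω) = - \frac{2}{i \omega - 6}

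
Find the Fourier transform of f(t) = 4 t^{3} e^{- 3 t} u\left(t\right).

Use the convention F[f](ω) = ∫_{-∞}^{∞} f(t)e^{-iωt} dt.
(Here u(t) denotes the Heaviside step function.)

F(ω) = \frac{24}{\left(i \omega + 3\right)^{4}}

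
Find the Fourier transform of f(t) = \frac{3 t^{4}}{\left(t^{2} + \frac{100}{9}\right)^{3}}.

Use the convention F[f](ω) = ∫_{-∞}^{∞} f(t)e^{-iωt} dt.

F(ω) = \frac{\pi \left(100 \omega^{2} - 150 \left|{\omega}\right| + 27\right) e^{- \frac{10 \left|{\omega}\right|}{3}}}{80}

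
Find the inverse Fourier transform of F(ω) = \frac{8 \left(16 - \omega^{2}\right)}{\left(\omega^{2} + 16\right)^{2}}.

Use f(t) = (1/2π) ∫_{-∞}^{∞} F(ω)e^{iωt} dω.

f(t) = 4 e^{- 4 \left|{t}\right|} \left|{t}\right|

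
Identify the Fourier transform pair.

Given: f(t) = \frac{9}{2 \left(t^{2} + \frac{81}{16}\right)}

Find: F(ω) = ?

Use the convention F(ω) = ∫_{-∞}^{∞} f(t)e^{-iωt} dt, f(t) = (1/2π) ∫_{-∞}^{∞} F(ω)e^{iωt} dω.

F(ω) = 2 \pi e^{- \frac{9 \left|{\omega}\right|}{4}}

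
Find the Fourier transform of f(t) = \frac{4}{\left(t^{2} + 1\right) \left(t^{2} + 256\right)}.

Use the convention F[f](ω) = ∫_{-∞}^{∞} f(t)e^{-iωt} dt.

F(ω) = \frac{\pi \left(16 e^{15 \left|{\omega}\right|} - 1\right) e^{- 16 \left|{\omega}\right|}}{1020}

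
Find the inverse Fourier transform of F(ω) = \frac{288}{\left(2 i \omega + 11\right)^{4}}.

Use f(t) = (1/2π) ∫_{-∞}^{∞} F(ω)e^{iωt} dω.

f(t) = 3 t^{3} e^{- \frac{11 t}{2}} u\left(t\right)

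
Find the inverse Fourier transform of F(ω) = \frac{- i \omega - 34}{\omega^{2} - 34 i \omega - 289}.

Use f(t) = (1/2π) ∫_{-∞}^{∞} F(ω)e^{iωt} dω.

f(t) = \left(17 t + 1\right) e^{- 17 t} u\left(t\right)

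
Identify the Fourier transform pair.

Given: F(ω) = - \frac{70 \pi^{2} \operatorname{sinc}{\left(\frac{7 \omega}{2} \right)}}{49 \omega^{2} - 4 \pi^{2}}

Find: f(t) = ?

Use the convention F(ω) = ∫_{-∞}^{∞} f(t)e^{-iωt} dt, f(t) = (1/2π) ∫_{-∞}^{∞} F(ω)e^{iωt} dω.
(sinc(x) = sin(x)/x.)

f(t) = 5 \left(\begin{cases} \frac{\cos{\left(\frac{2 \pi t}{7} \right)}}{2} + \frac{1}{2} & \text{for}\: \left|{t}\right| < \frac{7}{2} \\0 & \text{otherwise} \end{cases}\right)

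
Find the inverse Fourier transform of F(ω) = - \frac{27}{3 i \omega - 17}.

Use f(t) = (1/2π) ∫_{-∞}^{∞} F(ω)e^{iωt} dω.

f(t) = 9 e^{\frac{17 t}{3}} u\left(- t\right)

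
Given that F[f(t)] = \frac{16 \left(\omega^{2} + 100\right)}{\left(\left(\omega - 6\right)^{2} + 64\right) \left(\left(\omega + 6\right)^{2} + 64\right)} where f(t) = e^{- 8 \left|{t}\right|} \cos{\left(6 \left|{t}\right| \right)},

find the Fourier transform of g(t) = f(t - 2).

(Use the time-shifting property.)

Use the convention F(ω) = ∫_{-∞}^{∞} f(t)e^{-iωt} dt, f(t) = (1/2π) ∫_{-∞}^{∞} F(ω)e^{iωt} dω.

F[g](ω) = \frac{16 \left(\omega^{2} + 100\right) e^{- 2 i \omega}}{\omega^{4} + 56 \omega^{2} + 10000}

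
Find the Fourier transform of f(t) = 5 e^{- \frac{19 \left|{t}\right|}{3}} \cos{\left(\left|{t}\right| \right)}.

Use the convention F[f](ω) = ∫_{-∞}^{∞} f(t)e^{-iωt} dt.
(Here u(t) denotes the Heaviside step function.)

F(ω) = \frac{570 \left(9 \omega^{2} + 370\right)}{81 \omega^{4} + 6336 \omega^{2} + 136900}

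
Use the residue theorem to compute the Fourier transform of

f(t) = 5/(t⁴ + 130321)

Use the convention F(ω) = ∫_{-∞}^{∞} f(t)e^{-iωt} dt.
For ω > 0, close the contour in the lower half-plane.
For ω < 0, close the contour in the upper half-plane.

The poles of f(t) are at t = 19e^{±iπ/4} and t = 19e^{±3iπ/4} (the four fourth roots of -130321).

Let g(z) = f(z)e^{-iωz}; for large |z| the factor e^{-iωz} decays in the lower half-plane when ω > 0 and in the upper half-plane when ω < 0.

Case ω > 0 (lower half-plane, clockwise contour ⇒ F(ω) = -2πi·ΣRes):
  Res_{z = - \frac{19 \sqrt{2}}{2} - \frac{19 \sqrt{2} i}{2}} g(z) = \frac{5 \sqrt{2} i \left(1 - i\right) e^{\frac{19 \sqrt{2} \omega \left(-1 + i\right)}{2}}}{54872}
  Res_{z = \frac{19 \sqrt{2}}{2} - \frac{19 \sqrt{2} i}{2}} g(z) = \frac{5 \sqrt{2} i \left(1 + i\right) e^{- \frac{19 \sqrt{2} \omega \left(1 + i\right)}{2}}}{54872}
  F(ω) = -2πi·ΣRes = \frac{5 \sqrt{2} \pi \left(1 - i\right) \left(e^{19 \sqrt{2} i \omega} + i\right) e^{- \frac{19 \sqrt{2} \omega \left(1 + i\right)}{2}}}{27436} = \frac{5 \pi e^{- \frac{19 \sqrt{2} \omega}{2}} \sin{\left(\frac{19 \sqrt{2} \omega}{2} + \frac{\pi}{4} \right)}}{6859}

Case ω < 0 (upper half-plane, counterclockwise contour ⇒ F(ω) = +2πi·ΣRes):
  Res_{z = \frac{19 \sqrt{2}}{2} + \frac{19 \sqrt{2} i}{2}} g(z) = \frac{5 \sqrt{2} i \left(-1 + i\right) e^{\frac{19 \sqrt{2} \omega \left(1 - i\right)}{2}}}{54872}
  Res_{z = - \frac{19 \sqrt{2}}{2} + \frac{19 \sqrt{2} i}{2}} g(z) = \frac{5 \sqrt{2} \left(1 - i\right) e^{\frac{19 \sqrt{2} \omega \left(1 + i\right)}{2}}}{54872}
  F(ω) = 2πi·ΣRes = - \frac{5 \sqrt{2} i \pi \left(i \left(1 - i\right) e^{\frac{19 \sqrt{2} \omega \left(1 - i\right)}{2}} - \left(1 - i\right) e^{\frac{19 \sqrt{2} \omega \left(1 + i\right)}{2}}\right)}{27436} = \frac{5 \pi e^{\frac{19 \sqrt{2} \omega}{2}} \cos{\left(\frac{19 \sqrt{2} \omega}{2} + \frac{\pi}{4} \right)}}{6859}

Both cases combine into a single formula in |ω|:

F(ω) = \frac{5 \pi e^{- \frac{19 \sqrt{2} \left|{\omega}\right|}{2}} \sin{\left(\frac{19 \sqrt{2} \left|{\omega}\right|}{2} + \frac{\pi}{4} \right)}}{6859}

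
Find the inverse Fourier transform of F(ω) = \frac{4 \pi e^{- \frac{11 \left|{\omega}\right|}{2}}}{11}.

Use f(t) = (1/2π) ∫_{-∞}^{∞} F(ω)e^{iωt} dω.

f(t) = \frac{2}{t^{2} + \frac{121}{4}}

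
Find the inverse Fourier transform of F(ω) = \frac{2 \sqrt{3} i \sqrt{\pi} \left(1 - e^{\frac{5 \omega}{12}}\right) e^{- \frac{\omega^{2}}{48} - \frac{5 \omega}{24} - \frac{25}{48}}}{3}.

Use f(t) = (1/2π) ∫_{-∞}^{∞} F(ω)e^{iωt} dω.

f(t) = 8 e^{- 12 t^{2}} \sin{\left(5 t \right)}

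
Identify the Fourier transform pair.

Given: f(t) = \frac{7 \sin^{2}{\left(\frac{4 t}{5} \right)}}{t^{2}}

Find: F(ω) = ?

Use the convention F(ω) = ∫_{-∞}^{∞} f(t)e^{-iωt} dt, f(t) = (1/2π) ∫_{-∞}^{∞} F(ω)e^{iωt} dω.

F(ω) = \begin{cases} \frac{7 \pi \left(8 - 5 \left|{\omega}\right|\right)}{10} & \text{for}\: \omega > - \frac{8}{5} \wedge \omega < \frac{8}{5} \\0 & \text{otherwise} \end{cases}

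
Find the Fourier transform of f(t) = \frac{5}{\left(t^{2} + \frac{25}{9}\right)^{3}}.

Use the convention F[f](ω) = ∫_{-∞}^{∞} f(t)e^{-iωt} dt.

F(ω) = \frac{27 \pi \left(25 \omega^{2} + 45 \left|{\omega}\right| + 27\right) e^{- \frac{5 \left|{\omega}\right|}{3}}}{5000}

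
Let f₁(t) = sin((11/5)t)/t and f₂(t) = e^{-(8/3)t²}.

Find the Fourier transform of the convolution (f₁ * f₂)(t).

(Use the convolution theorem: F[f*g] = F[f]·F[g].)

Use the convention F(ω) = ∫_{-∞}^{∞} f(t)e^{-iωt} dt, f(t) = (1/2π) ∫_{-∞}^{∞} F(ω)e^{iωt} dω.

F[f₁*f₂](ω) = \begin{cases} \frac{\sqrt{6} \pi^{\frac{3}{2}} e^{- \frac{3 \omega^{2}}{32}}}{4} & \text{for}\: \omega > - \frac{11}{5} \wedge \omega < \frac{11}{5} \\0 & \text{otherwise} \end{cases}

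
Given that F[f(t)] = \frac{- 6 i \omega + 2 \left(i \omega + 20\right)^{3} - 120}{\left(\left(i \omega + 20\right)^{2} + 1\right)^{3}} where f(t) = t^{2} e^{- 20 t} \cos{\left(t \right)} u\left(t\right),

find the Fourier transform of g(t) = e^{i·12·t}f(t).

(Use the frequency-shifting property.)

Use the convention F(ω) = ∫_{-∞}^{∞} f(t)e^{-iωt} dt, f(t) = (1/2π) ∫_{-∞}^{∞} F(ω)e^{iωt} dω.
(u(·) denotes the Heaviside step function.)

F[g](ω) = \frac{2 \left(3 i \left(12 - \omega\right) + \left(i \left(\omega - 12\right) + 20\right)^{3} - 60\right)}{\left(\left(i \left(\omega - 12\right) + 20\right)^{2} + 1\right)^{3}}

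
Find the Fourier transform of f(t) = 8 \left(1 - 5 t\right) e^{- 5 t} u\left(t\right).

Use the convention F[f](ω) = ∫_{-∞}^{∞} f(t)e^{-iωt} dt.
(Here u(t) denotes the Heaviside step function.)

F(ω) = \frac{8 i \omega}{- \omega^{2} + 10 i \omega + 25}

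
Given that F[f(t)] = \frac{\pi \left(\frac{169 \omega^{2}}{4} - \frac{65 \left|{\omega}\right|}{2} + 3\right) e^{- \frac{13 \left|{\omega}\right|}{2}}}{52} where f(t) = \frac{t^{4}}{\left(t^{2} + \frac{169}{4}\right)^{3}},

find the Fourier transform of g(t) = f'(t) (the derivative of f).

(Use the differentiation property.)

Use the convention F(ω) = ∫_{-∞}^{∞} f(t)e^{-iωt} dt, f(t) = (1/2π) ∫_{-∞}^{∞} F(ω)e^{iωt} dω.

F[g](ω) = \frac{i \pi \omega \left(169 \omega^{2} - 130 \left|{\omega}\right| + 12\right) e^{- \frac{13 \left|{\omega}\right|}{2}}}{208}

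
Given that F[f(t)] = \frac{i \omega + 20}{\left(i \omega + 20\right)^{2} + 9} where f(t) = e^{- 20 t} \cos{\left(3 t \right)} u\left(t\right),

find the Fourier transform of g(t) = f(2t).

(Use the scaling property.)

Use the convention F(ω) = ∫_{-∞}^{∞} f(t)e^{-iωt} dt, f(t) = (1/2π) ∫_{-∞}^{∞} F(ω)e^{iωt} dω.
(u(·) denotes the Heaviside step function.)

F[g](ω) = \frac{i \omega + 40}{\left(i \omega + 40\right)^{2} + 36}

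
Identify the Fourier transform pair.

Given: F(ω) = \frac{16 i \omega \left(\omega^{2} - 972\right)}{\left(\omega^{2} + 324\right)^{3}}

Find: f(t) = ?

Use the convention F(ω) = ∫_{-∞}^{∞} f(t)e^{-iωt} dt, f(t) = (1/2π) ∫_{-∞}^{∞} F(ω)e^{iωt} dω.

f(t) = 4 t e^{- 18 \left|{t}\right|} \left|{t}\right|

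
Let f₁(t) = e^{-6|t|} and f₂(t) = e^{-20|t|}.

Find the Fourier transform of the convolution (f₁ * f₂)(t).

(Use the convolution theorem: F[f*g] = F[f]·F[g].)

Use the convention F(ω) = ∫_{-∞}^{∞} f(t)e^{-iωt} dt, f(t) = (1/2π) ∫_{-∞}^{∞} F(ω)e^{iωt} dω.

F[f₁*f₂](ω) = \frac{480}{\left(\omega^{2} + 36\right) \left(\omega^{2} + 400\right)}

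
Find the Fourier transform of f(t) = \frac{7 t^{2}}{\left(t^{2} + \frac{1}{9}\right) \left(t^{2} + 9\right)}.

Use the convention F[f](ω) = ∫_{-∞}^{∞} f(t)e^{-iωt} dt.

F(ω) = \frac{189 \pi e^{- 3 \left|{\omega}\right|}}{80} - \frac{21 \pi e^{- \frac{\left|{\omega}\right|}{3}}}{80}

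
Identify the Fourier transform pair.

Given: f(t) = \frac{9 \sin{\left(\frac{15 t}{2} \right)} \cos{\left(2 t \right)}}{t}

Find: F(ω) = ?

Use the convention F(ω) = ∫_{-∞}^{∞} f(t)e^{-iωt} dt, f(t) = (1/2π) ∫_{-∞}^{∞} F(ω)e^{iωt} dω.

F(ω) = \begin{cases} 9 \pi & \text{for}\: \omega > - \frac{11}{2} \wedge \omega < \frac{11}{2} \\\frac{9 \pi}{2} & \text{for}\: \omega > - \frac{19}{2} \wedge \omega < \frac{19}{2} \\0 & \text{otherwise} \end{cases}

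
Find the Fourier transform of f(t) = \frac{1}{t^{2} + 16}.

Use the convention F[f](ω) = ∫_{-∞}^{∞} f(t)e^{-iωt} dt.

F(ω) = \frac{\pi e^{- 4 \left|{\omega}\right|}}{4}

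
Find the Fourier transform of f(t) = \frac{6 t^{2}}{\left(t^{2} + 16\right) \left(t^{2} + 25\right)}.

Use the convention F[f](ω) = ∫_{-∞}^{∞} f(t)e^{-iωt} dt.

F(ω) = \frac{2 \pi \left(5 - 4 e^{\left|{\omega}\right|}\right) e^{- 5 \left|{\omega}\right|}}{3}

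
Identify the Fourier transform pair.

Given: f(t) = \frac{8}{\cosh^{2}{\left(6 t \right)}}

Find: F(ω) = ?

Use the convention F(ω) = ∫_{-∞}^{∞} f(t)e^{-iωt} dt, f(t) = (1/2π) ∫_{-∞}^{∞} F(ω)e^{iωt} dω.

F(ω) = \frac{2 \pi \omega}{9 \sinh{\left(\frac{\pi \omega}{12} \right)}}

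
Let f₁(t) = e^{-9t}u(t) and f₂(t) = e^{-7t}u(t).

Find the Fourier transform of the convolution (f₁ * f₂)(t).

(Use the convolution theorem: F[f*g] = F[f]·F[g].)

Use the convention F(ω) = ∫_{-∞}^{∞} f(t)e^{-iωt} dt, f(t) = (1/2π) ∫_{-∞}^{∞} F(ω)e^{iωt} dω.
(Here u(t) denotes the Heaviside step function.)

F[f₁*f₂](ω) = \frac{1}{\left(i \omega + 7\right) \left(i \omega + 9\right)}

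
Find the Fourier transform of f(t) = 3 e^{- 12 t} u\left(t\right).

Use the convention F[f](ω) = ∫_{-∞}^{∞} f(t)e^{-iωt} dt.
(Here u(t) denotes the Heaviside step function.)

F(ω) = \frac{3}{i \omega + 12}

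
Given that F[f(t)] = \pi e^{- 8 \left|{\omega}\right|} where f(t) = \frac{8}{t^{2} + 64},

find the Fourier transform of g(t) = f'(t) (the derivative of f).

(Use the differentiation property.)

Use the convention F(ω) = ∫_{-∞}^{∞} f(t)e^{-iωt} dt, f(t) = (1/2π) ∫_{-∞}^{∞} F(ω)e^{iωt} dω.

F[g](ω) = i \pi \omega e^{- 8 \left|{\omega}\right|}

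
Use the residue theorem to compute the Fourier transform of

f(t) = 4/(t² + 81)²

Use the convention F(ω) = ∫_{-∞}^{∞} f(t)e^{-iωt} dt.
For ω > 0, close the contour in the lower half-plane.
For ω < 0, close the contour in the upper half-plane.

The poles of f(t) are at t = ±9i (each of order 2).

Let g(z) = f(z)e^{-iωz}; for large |z| the factor e^{-iωz} decays in the lower half-plane when ω > 0 and in the upper half-plane when ω < 0.

Case ω > 0 (lower half-plane, clockwise contour ⇒ F(ω) = -2πi·ΣRes):
  Res_{z = - 9 i} g(z) = \frac{i \left(9 \omega + 1\right) e^{- 9 \omega}}{729} (pole of order 2)
  F(ω) = -2πi·ΣRes = \frac{2 \pi \left(9 \omega + 1\right) e^{- 9 \omega}}{729}

Case ω < 0 (upper half-plane, counterclockwise contour ⇒ F(ω) = +2πi·ΣRes):
  Res_{z = 9 i} g(z) = \frac{i \left(9 \omega - 1\right) e^{9 \omega}}{729} (pole of order 2)
  F(ω) = 2πi·ΣRes = \frac{2 \pi \left(1 - 9 \omega\right) e^{9 \omega}}{729}

Both cases combine into a single formula in |ω|:

F(ω) = \frac{2 \pi \left(9 \left|{\omega}\right| + 1\right) e^{- 9 \left|{\omega}\right|}}{729}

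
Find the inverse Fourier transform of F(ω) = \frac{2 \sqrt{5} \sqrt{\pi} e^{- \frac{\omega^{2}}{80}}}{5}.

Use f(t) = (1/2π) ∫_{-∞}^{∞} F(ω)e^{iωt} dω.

f(t) = 4 e^{- 20 t^{2}}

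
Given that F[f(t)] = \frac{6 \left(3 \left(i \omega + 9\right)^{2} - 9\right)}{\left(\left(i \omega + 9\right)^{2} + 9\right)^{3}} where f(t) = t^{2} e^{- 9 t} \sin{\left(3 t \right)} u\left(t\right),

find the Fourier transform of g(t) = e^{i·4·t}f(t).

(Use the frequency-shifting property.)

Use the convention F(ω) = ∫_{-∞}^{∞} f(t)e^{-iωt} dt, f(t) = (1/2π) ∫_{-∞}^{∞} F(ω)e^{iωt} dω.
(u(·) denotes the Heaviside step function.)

F[g](ω) = \frac{18 \left(\left(i \left(\omega - 4\right) + 9\right)^{2} - 3\right)}{\left(\left(i \left(\omega - 4\right) + 9\right)^{2} + 9\right)^{3}}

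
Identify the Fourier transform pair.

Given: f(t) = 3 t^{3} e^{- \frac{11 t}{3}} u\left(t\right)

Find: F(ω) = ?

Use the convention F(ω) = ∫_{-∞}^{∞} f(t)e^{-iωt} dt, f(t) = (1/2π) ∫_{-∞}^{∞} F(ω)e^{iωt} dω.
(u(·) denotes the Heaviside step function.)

F(ω) = \frac{1458}{\left(3 i \omega + 11\right)^{4}}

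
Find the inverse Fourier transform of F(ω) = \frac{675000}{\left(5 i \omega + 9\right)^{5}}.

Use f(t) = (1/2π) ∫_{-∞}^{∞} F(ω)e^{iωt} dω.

f(t) = 9 t^{4} e^{- \frac{9 t}{5}} u\left(t\right)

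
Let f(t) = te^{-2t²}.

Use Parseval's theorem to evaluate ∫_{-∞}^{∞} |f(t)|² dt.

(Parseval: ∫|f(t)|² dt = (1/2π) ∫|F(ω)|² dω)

∫|f(t)|² dt = \frac{\sqrt{\pi}}{16}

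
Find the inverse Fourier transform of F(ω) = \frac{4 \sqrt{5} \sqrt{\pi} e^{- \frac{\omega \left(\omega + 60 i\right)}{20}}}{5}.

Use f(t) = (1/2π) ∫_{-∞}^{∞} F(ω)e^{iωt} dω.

f(t) = 4 e^{- 5 \left(t - 3\right)^{2}}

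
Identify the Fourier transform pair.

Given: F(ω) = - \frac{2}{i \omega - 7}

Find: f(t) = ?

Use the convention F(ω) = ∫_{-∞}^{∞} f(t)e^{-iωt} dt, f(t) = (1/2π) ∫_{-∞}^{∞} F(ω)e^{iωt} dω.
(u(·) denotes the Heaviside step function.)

f(t) = 2 e^{7 t} u\left(- t\right)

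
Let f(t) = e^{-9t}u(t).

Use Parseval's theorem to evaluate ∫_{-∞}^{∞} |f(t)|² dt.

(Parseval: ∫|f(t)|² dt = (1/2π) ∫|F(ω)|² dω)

∫|f(t)|² dt = \frac{1}{18}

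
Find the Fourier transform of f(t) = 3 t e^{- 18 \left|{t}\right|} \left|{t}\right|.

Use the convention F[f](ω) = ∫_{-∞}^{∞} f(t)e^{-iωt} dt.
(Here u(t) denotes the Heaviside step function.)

F(ω) = \frac{12 i \omega \left(\omega^{2} - 972\right)}{\left(\omega^{2} + 324\right)^{3}}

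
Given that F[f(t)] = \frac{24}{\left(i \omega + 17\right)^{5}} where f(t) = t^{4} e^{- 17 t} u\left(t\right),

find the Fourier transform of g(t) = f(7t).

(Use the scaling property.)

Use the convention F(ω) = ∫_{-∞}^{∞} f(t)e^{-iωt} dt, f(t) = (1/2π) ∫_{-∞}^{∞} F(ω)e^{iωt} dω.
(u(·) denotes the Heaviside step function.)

F[g](ω) = \frac{57624}{\left(i \omega + 119\right)^{5}}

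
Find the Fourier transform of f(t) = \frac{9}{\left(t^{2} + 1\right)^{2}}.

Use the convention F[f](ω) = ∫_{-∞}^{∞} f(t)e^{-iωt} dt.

F(ω) = \frac{9 \pi \left(\left|{\omega}\right| + 1\right) e^{- \left|{\omega}\right|}}{2}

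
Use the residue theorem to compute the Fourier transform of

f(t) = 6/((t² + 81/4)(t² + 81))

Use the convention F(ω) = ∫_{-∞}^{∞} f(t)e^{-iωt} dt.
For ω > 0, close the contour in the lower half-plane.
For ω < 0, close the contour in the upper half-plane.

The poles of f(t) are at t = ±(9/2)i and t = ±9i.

Let g(z) = f(z)e^{-iωz}; for large |z| the factor e^{-iωz} decays in the lower half-plane when ω > 0 and in the upper half-plane when ω < 0.

Case ω > 0 (lower half-plane, clockwise contour ⇒ F(ω) = -2πi·ΣRes):
  Res_{z = - \frac{9 i}{2}} g(z) = \frac{8 i e^{- \frac{9 \omega}{2}}}{729}
  Res_{z = - 9 i} g(z) = - \frac{4 i e^{- 9 \omega}}{729}
  F(ω) = -2πi·ΣRes = - \frac{8 \pi e^{- 9 \omega}}{729} + \frac{16 \pi e^{- \frac{9 \omega}{2}}}{729}

Case ω < 0 (upper half-plane, counterclockwise contour ⇒ F(ω) = +2πi·ΣRes):
  Res_{z = \frac{9 i}{2}} g(z) = - \frac{8 i e^{\frac{9 \omega}{2}}}{729}
  Res_{z = 9 i} g(z) = \frac{4 i e^{9 \omega}}{729}
  F(ω) = 2πi·ΣRes = \frac{8 \pi \left(2 e^{\frac{9 \omega}{2}} - e^{9 \omega}\right)}{729}

Both cases combine into a single formula in |ω|:

F(ω) = - \frac{8 \pi e^{- 9 \left|{\omega}\right|}}{729} + \frac{16 \pi e^{- \frac{9 \left|{\omega}\right|}{2}}}{729}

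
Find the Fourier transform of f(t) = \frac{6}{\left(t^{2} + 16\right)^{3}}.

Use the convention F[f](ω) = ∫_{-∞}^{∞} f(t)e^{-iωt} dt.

F(ω) = \frac{3 \pi \left(16 \omega^{2} + 12 \left|{\omega}\right| + 3\right) e^{- 4 \left|{\omega}\right|}}{4096}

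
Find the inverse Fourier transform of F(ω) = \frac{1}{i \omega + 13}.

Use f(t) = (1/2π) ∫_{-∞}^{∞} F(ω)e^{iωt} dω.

f(t) = e^{- 13 t} u\left(t\right)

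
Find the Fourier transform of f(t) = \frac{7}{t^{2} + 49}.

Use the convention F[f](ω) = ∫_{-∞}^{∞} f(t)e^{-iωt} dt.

F(ω) = \pi e^{- 7 \left|{\omega}\right|}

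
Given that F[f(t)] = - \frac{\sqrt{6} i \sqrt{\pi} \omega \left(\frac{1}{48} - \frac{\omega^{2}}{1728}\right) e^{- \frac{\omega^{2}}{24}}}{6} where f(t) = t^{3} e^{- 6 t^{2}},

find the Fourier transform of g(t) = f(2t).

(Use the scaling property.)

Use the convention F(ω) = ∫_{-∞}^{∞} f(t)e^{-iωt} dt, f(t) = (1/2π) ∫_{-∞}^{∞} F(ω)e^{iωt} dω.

F[g](ω) = \frac{\sqrt{6} i \sqrt{\pi} \omega \left(\omega^{2} - 144\right) e^{- \frac{\omega^{2}}{96}}}{165888}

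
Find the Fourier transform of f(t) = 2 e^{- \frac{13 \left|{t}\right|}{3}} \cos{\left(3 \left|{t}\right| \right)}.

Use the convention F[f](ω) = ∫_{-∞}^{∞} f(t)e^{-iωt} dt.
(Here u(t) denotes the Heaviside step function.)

F(ω) = \frac{156 \left(9 \omega^{2} + 250\right)}{81 \omega^{4} + 1584 \omega^{2} + 62500}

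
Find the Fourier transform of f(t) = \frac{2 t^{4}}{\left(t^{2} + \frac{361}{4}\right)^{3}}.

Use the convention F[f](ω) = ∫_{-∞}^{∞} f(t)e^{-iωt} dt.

F(ω) = \frac{\pi \left(361 \omega^{2} - 190 \left|{\omega}\right| + 12\right) e^{- \frac{19 \left|{\omega}\right|}{2}}}{152}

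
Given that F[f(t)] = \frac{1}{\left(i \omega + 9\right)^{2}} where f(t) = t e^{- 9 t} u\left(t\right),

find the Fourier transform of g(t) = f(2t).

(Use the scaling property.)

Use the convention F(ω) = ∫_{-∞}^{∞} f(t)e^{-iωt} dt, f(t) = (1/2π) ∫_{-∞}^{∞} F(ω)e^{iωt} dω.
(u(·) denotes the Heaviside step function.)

F[g](ω) = \frac{2}{\left(i \omega + 18\right)^{2}}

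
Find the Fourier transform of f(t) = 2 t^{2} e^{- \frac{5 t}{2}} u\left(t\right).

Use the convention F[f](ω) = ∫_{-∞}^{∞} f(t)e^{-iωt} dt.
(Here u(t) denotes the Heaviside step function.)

F(ω) = \frac{32}{\left(2 i \omega + 5\right)^{3}}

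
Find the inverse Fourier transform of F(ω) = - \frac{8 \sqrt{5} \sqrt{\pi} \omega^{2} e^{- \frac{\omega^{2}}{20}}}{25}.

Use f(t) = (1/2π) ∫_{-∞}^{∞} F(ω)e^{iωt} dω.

f(t) = 8 \left(20 t^{2} - 2\right) e^{- 5 t^{2}}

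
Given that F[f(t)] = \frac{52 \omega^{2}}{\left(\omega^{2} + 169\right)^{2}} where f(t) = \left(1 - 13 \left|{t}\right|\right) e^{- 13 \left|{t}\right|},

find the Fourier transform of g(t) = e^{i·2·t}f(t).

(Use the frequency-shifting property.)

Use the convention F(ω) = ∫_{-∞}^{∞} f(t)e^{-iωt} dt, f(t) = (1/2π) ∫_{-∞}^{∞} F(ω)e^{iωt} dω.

F[g](ω) = \frac{52 \left(\omega - 2\right)^{2}}{\left(\left(\omega - 2\right)^{2} + 169\right)^{2}}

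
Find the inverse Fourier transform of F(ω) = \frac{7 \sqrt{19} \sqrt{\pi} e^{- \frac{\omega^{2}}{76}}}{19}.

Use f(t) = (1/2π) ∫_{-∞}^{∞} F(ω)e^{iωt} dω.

f(t) = 7 e^{- 19 t^{2}}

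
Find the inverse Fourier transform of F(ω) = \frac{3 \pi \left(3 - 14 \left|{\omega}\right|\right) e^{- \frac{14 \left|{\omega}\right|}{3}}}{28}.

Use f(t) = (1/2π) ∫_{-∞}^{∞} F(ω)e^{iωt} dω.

f(t) = \frac{3 t^{2}}{\left(t^{2} + \frac{196}{9}\right)^{2}}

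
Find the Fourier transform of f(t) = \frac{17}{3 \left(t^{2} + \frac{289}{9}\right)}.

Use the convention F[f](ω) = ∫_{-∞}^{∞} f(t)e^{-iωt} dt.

F(ω) = \pi e^{- \frac{17 \left|{\omega}\right|}{3}}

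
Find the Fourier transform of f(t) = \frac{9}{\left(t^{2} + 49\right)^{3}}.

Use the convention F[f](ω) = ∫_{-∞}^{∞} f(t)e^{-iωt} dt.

F(ω) = \frac{9 \pi \left(49 \omega^{2} + 21 \left|{\omega}\right| + 3\right) e^{- 7 \left|{\omega}\right|}}{134456}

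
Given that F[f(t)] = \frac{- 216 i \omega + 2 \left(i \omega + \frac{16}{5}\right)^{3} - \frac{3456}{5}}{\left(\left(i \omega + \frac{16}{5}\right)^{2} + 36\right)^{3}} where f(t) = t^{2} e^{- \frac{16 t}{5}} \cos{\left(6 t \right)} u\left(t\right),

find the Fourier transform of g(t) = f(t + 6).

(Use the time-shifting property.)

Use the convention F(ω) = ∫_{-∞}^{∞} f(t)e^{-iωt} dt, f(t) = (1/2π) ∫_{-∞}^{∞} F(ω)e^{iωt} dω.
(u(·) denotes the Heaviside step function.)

F[g](ω) = \frac{250 \left(- 13500 i \omega + \left(5 i \omega + 16\right)^{3} - 43200\right) e^{6 i \omega}}{\left(\left(5 i \omega + 16\right)^{2} + 900\right)^{3}}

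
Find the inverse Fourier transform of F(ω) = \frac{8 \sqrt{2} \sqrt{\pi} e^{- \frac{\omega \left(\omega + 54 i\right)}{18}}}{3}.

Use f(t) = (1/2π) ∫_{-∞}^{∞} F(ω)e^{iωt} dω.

f(t) = 8 e^{- \frac{9 \left(t - 3\right)^{2}}{2}}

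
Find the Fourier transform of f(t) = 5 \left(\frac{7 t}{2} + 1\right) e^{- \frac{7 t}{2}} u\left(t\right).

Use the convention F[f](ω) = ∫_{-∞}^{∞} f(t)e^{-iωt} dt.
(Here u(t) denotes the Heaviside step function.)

F(ω) = \frac{20 \left(- i \omega - 7\right)}{4 \omega^{2} - 28 i \omega - 49}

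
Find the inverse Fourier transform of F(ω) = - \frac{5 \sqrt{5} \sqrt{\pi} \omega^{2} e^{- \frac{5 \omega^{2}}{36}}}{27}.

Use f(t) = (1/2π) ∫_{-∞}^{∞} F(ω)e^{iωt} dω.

f(t) = \left(\frac{36 t^{2}}{5} - 2\right) e^{- \frac{9 t^{2}}{5}}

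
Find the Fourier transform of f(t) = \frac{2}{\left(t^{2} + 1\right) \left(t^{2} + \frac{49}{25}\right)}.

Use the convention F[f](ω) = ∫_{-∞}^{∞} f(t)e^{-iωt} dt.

F(ω) = \frac{25 \pi e^{- \left|{\omega}\right|}}{12} - \frac{125 \pi e^{- \frac{7 \left|{\omega}\right|}{5}}}{84}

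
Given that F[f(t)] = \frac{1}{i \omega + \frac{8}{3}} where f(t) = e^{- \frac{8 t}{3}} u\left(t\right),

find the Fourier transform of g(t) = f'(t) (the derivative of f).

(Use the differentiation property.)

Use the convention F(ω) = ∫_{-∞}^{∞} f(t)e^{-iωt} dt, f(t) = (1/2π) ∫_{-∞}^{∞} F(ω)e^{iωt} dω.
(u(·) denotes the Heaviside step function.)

F[g](ω) = \frac{3 \omega}{3 \omega - 8 i}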